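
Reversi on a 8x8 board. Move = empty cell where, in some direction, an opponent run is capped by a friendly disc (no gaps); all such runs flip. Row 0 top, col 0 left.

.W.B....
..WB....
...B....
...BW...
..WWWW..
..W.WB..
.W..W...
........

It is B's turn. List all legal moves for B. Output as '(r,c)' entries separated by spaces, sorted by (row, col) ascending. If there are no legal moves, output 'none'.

Answer: (1,1) (2,1) (3,5) (5,1) (5,3) (5,6) (7,3)

Derivation:
(0,0): no bracket -> illegal
(0,2): no bracket -> illegal
(1,0): no bracket -> illegal
(1,1): flips 1 -> legal
(2,1): flips 1 -> legal
(2,2): no bracket -> illegal
(2,4): no bracket -> illegal
(2,5): no bracket -> illegal
(3,1): no bracket -> illegal
(3,2): no bracket -> illegal
(3,5): flips 2 -> legal
(3,6): no bracket -> illegal
(4,1): no bracket -> illegal
(4,6): no bracket -> illegal
(5,0): no bracket -> illegal
(5,1): flips 1 -> legal
(5,3): flips 2 -> legal
(5,6): flips 2 -> legal
(6,0): no bracket -> illegal
(6,2): no bracket -> illegal
(6,3): no bracket -> illegal
(6,5): no bracket -> illegal
(7,0): no bracket -> illegal
(7,1): no bracket -> illegal
(7,2): no bracket -> illegal
(7,3): flips 1 -> legal
(7,4): no bracket -> illegal
(7,5): no bracket -> illegal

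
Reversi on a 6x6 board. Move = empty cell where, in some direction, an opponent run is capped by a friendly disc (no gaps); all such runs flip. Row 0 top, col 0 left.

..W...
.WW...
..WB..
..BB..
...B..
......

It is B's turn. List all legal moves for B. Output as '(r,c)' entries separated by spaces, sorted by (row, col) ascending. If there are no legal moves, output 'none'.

(0,0): flips 2 -> legal
(0,1): flips 1 -> legal
(0,3): no bracket -> illegal
(1,0): no bracket -> illegal
(1,3): no bracket -> illegal
(2,0): no bracket -> illegal
(2,1): flips 1 -> legal
(3,1): no bracket -> illegal

Answer: (0,0) (0,1) (2,1)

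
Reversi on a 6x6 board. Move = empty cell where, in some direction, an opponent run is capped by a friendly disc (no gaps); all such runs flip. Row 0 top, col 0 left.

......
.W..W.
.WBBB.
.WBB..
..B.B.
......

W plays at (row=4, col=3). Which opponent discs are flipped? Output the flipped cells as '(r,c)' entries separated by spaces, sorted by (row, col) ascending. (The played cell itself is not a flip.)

Dir NW: opp run (3,2) capped by W -> flip
Dir N: opp run (3,3) (2,3), next='.' -> no flip
Dir NE: first cell '.' (not opp) -> no flip
Dir W: opp run (4,2), next='.' -> no flip
Dir E: opp run (4,4), next='.' -> no flip
Dir SW: first cell '.' (not opp) -> no flip
Dir S: first cell '.' (not opp) -> no flip
Dir SE: first cell '.' (not opp) -> no flip

Answer: (3,2)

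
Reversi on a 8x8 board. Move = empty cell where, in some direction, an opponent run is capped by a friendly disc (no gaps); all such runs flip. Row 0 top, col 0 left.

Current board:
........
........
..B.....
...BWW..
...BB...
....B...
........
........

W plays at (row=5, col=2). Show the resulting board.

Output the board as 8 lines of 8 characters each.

Answer: ........
........
..B.....
...BWW..
...WB...
..W.B...
........
........

Derivation:
Place W at (5,2); scan 8 dirs for brackets.
Dir NW: first cell '.' (not opp) -> no flip
Dir N: first cell '.' (not opp) -> no flip
Dir NE: opp run (4,3) capped by W -> flip
Dir W: first cell '.' (not opp) -> no flip
Dir E: first cell '.' (not opp) -> no flip
Dir SW: first cell '.' (not opp) -> no flip
Dir S: first cell '.' (not opp) -> no flip
Dir SE: first cell '.' (not opp) -> no flip
All flips: (4,3)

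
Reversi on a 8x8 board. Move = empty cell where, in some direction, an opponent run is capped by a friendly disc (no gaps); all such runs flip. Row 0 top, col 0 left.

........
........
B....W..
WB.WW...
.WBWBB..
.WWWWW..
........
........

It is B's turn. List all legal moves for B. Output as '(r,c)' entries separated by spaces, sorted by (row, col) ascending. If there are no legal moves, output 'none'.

(1,4): no bracket -> illegal
(1,5): no bracket -> illegal
(1,6): no bracket -> illegal
(2,1): no bracket -> illegal
(2,2): flips 1 -> legal
(2,3): flips 1 -> legal
(2,4): flips 2 -> legal
(2,6): no bracket -> illegal
(3,2): no bracket -> illegal
(3,5): no bracket -> illegal
(3,6): no bracket -> illegal
(4,0): flips 2 -> legal
(4,6): no bracket -> illegal
(5,0): no bracket -> illegal
(5,6): no bracket -> illegal
(6,0): flips 1 -> legal
(6,1): flips 2 -> legal
(6,2): flips 2 -> legal
(6,3): flips 1 -> legal
(6,4): flips 2 -> legal
(6,5): flips 1 -> legal
(6,6): flips 1 -> legal

Answer: (2,2) (2,3) (2,4) (4,0) (6,0) (6,1) (6,2) (6,3) (6,4) (6,5) (6,6)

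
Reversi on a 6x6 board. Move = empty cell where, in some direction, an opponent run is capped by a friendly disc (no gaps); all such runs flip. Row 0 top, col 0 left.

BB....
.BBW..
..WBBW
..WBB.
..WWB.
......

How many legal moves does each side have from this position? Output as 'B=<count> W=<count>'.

Answer: B=9 W=7

Derivation:
-- B to move --
(0,2): flips 1 -> legal
(0,3): flips 1 -> legal
(0,4): no bracket -> illegal
(1,4): flips 1 -> legal
(1,5): no bracket -> illegal
(2,1): flips 1 -> legal
(3,1): flips 1 -> legal
(3,5): no bracket -> illegal
(4,1): flips 3 -> legal
(5,1): flips 1 -> legal
(5,2): flips 4 -> legal
(5,3): flips 1 -> legal
(5,4): no bracket -> illegal
B mobility = 9
-- W to move --
(0,2): flips 1 -> legal
(0,3): no bracket -> illegal
(1,0): flips 2 -> legal
(1,4): flips 1 -> legal
(1,5): flips 2 -> legal
(2,0): no bracket -> illegal
(2,1): no bracket -> illegal
(3,5): flips 3 -> legal
(4,5): flips 1 -> legal
(5,3): no bracket -> illegal
(5,4): no bracket -> illegal
(5,5): flips 2 -> legal
W mobility = 7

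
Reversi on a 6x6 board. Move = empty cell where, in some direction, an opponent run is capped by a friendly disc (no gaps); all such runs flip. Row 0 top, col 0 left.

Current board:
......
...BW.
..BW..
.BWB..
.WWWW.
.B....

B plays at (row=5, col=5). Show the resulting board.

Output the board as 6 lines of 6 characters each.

Answer: ......
...BW.
..BW..
.BWB..
.WWWB.
.B...B

Derivation:
Place B at (5,5); scan 8 dirs for brackets.
Dir NW: opp run (4,4) capped by B -> flip
Dir N: first cell '.' (not opp) -> no flip
Dir NE: edge -> no flip
Dir W: first cell '.' (not opp) -> no flip
Dir E: edge -> no flip
Dir SW: edge -> no flip
Dir S: edge -> no flip
Dir SE: edge -> no flip
All flips: (4,4)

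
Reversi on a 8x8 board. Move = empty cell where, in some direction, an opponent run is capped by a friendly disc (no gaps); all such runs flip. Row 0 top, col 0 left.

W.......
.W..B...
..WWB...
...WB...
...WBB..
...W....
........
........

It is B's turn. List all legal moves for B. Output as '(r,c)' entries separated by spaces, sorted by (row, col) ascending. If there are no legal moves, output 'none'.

Answer: (1,2) (2,1) (3,2) (4,2) (5,2) (6,2)

Derivation:
(0,1): no bracket -> illegal
(0,2): no bracket -> illegal
(1,0): no bracket -> illegal
(1,2): flips 1 -> legal
(1,3): no bracket -> illegal
(2,0): no bracket -> illegal
(2,1): flips 2 -> legal
(3,1): no bracket -> illegal
(3,2): flips 2 -> legal
(4,2): flips 2 -> legal
(5,2): flips 1 -> legal
(5,4): no bracket -> illegal
(6,2): flips 1 -> legal
(6,3): no bracket -> illegal
(6,4): no bracket -> illegal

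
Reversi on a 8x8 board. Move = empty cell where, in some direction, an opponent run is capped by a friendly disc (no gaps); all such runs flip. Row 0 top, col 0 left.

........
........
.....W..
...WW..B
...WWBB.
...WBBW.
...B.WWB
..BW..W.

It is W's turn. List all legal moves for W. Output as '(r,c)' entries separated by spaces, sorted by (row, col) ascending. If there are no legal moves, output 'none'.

Answer: (3,5) (3,6) (4,7) (6,4) (7,1)

Derivation:
(2,6): no bracket -> illegal
(2,7): no bracket -> illegal
(3,5): flips 2 -> legal
(3,6): flips 1 -> legal
(4,7): flips 2 -> legal
(5,2): no bracket -> illegal
(5,7): no bracket -> illegal
(6,1): no bracket -> illegal
(6,2): no bracket -> illegal
(6,4): flips 1 -> legal
(7,1): flips 1 -> legal
(7,4): no bracket -> illegal
(7,7): no bracket -> illegal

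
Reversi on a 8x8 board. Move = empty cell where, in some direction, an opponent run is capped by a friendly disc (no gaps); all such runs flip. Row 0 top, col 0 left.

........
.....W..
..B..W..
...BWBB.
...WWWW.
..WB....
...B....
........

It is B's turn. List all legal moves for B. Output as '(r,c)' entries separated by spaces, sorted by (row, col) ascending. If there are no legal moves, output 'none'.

(0,4): no bracket -> illegal
(0,5): flips 2 -> legal
(0,6): no bracket -> illegal
(1,4): flips 1 -> legal
(1,6): no bracket -> illegal
(2,3): no bracket -> illegal
(2,4): no bracket -> illegal
(2,6): no bracket -> illegal
(3,2): no bracket -> illegal
(3,7): no bracket -> illegal
(4,1): flips 1 -> legal
(4,2): no bracket -> illegal
(4,7): no bracket -> illegal
(5,1): flips 1 -> legal
(5,4): flips 1 -> legal
(5,5): flips 2 -> legal
(5,6): flips 1 -> legal
(5,7): flips 1 -> legal
(6,1): no bracket -> illegal
(6,2): no bracket -> illegal

Answer: (0,5) (1,4) (4,1) (5,1) (5,4) (5,5) (5,6) (5,7)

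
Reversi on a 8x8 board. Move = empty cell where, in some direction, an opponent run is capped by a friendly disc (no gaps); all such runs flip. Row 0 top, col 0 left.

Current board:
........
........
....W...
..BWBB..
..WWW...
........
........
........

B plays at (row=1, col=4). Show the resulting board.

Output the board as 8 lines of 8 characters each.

Answer: ........
....B...
....B...
..BWBB..
..WWW...
........
........
........

Derivation:
Place B at (1,4); scan 8 dirs for brackets.
Dir NW: first cell '.' (not opp) -> no flip
Dir N: first cell '.' (not opp) -> no flip
Dir NE: first cell '.' (not opp) -> no flip
Dir W: first cell '.' (not opp) -> no flip
Dir E: first cell '.' (not opp) -> no flip
Dir SW: first cell '.' (not opp) -> no flip
Dir S: opp run (2,4) capped by B -> flip
Dir SE: first cell '.' (not opp) -> no flip
All flips: (2,4)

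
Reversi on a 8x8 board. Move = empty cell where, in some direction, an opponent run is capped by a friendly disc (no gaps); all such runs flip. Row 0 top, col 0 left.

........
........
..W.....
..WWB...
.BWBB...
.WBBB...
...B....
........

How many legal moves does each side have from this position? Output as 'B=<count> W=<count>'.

Answer: B=7 W=10

Derivation:
-- B to move --
(1,1): flips 2 -> legal
(1,2): flips 3 -> legal
(1,3): no bracket -> illegal
(2,1): flips 1 -> legal
(2,3): flips 2 -> legal
(2,4): no bracket -> illegal
(3,1): flips 3 -> legal
(4,0): no bracket -> illegal
(5,0): flips 1 -> legal
(6,0): no bracket -> illegal
(6,1): flips 1 -> legal
(6,2): no bracket -> illegal
B mobility = 7
-- W to move --
(2,3): no bracket -> illegal
(2,4): no bracket -> illegal
(2,5): no bracket -> illegal
(3,0): no bracket -> illegal
(3,1): flips 1 -> legal
(3,5): flips 1 -> legal
(4,0): flips 1 -> legal
(4,5): flips 2 -> legal
(5,0): flips 1 -> legal
(5,5): flips 4 -> legal
(6,1): no bracket -> illegal
(6,2): flips 1 -> legal
(6,4): flips 1 -> legal
(6,5): flips 2 -> legal
(7,2): no bracket -> illegal
(7,3): flips 3 -> legal
(7,4): no bracket -> illegal
W mobility = 10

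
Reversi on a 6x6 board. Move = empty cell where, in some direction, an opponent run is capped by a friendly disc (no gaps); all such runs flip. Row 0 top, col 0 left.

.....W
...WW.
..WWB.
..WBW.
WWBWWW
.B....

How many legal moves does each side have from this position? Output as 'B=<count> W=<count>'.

-- B to move --
(0,2): flips 1 -> legal
(0,3): flips 2 -> legal
(0,4): flips 1 -> legal
(1,1): flips 1 -> legal
(1,2): flips 2 -> legal
(1,5): no bracket -> illegal
(2,1): flips 2 -> legal
(2,5): no bracket -> illegal
(3,0): no bracket -> illegal
(3,1): flips 2 -> legal
(3,5): flips 1 -> legal
(5,0): no bracket -> illegal
(5,2): no bracket -> illegal
(5,3): flips 1 -> legal
(5,4): flips 2 -> legal
(5,5): flips 1 -> legal
B mobility = 11
-- W to move --
(1,5): no bracket -> illegal
(2,5): flips 1 -> legal
(3,1): no bracket -> illegal
(3,5): flips 1 -> legal
(5,0): no bracket -> illegal
(5,2): flips 1 -> legal
(5,3): no bracket -> illegal
W mobility = 3

Answer: B=11 W=3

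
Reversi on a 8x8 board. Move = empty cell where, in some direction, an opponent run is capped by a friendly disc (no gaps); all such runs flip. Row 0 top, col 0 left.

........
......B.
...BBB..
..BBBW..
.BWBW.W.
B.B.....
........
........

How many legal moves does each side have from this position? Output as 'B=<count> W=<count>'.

-- B to move --
(2,6): no bracket -> illegal
(3,1): no bracket -> illegal
(3,6): flips 1 -> legal
(3,7): no bracket -> illegal
(4,5): flips 2 -> legal
(4,7): no bracket -> illegal
(5,1): flips 1 -> legal
(5,3): no bracket -> illegal
(5,4): flips 1 -> legal
(5,5): flips 1 -> legal
(5,6): no bracket -> illegal
(5,7): flips 2 -> legal
B mobility = 6
-- W to move --
(0,5): no bracket -> illegal
(0,6): no bracket -> illegal
(0,7): no bracket -> illegal
(1,2): no bracket -> illegal
(1,3): flips 1 -> legal
(1,4): flips 2 -> legal
(1,5): flips 3 -> legal
(1,7): no bracket -> illegal
(2,1): no bracket -> illegal
(2,2): flips 2 -> legal
(2,6): no bracket -> illegal
(2,7): no bracket -> illegal
(3,0): no bracket -> illegal
(3,1): flips 3 -> legal
(3,6): no bracket -> illegal
(4,0): flips 1 -> legal
(4,5): no bracket -> illegal
(5,1): no bracket -> illegal
(5,3): no bracket -> illegal
(5,4): no bracket -> illegal
(6,0): no bracket -> illegal
(6,1): no bracket -> illegal
(6,2): flips 1 -> legal
(6,3): no bracket -> illegal
W mobility = 7

Answer: B=6 W=7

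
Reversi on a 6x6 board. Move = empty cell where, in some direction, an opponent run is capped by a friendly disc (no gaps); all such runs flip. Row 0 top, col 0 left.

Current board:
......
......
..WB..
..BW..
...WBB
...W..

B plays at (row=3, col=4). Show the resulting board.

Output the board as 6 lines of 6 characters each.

Place B at (3,4); scan 8 dirs for brackets.
Dir NW: first cell 'B' (not opp) -> no flip
Dir N: first cell '.' (not opp) -> no flip
Dir NE: first cell '.' (not opp) -> no flip
Dir W: opp run (3,3) capped by B -> flip
Dir E: first cell '.' (not opp) -> no flip
Dir SW: opp run (4,3), next='.' -> no flip
Dir S: first cell 'B' (not opp) -> no flip
Dir SE: first cell 'B' (not opp) -> no flip
All flips: (3,3)

Answer: ......
......
..WB..
..BBB.
...WBB
...W..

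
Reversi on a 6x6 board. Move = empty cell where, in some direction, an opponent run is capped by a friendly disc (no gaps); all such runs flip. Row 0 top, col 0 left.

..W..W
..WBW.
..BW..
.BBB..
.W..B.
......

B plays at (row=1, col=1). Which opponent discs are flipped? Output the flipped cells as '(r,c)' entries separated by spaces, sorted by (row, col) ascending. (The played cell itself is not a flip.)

Dir NW: first cell '.' (not opp) -> no flip
Dir N: first cell '.' (not opp) -> no flip
Dir NE: opp run (0,2), next=edge -> no flip
Dir W: first cell '.' (not opp) -> no flip
Dir E: opp run (1,2) capped by B -> flip
Dir SW: first cell '.' (not opp) -> no flip
Dir S: first cell '.' (not opp) -> no flip
Dir SE: first cell 'B' (not opp) -> no flip

Answer: (1,2)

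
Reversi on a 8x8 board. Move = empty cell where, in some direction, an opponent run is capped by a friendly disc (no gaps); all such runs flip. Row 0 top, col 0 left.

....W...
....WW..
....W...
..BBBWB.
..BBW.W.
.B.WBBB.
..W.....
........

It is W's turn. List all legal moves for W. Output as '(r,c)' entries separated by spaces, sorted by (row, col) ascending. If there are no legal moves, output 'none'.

Answer: (2,2) (2,3) (2,6) (3,1) (3,7) (4,0) (4,1) (5,7) (6,0) (6,4) (6,6)

Derivation:
(2,1): no bracket -> illegal
(2,2): flips 1 -> legal
(2,3): flips 2 -> legal
(2,5): no bracket -> illegal
(2,6): flips 1 -> legal
(2,7): no bracket -> illegal
(3,1): flips 4 -> legal
(3,7): flips 1 -> legal
(4,0): flips 1 -> legal
(4,1): flips 2 -> legal
(4,5): no bracket -> illegal
(4,7): no bracket -> illegal
(5,0): no bracket -> illegal
(5,2): no bracket -> illegal
(5,7): flips 3 -> legal
(6,0): flips 3 -> legal
(6,1): no bracket -> illegal
(6,3): no bracket -> illegal
(6,4): flips 2 -> legal
(6,5): no bracket -> illegal
(6,6): flips 2 -> legal
(6,7): no bracket -> illegal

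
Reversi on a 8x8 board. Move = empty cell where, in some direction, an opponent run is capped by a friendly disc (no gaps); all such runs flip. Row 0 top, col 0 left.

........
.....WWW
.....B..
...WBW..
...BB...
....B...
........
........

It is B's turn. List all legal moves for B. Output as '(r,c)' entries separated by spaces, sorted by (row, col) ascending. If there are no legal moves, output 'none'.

(0,4): no bracket -> illegal
(0,5): flips 1 -> legal
(0,6): no bracket -> illegal
(0,7): flips 1 -> legal
(1,4): no bracket -> illegal
(2,2): flips 1 -> legal
(2,3): flips 1 -> legal
(2,4): no bracket -> illegal
(2,6): flips 1 -> legal
(2,7): no bracket -> illegal
(3,2): flips 1 -> legal
(3,6): flips 1 -> legal
(4,2): no bracket -> illegal
(4,5): flips 1 -> legal
(4,6): no bracket -> illegal

Answer: (0,5) (0,7) (2,2) (2,3) (2,6) (3,2) (3,6) (4,5)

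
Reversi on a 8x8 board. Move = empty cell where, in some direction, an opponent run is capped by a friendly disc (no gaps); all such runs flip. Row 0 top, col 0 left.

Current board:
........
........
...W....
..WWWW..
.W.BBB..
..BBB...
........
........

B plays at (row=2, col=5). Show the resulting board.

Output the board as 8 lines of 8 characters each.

Answer: ........
........
...W.B..
..WWBB..
.W.BBB..
..BBB...
........
........

Derivation:
Place B at (2,5); scan 8 dirs for brackets.
Dir NW: first cell '.' (not opp) -> no flip
Dir N: first cell '.' (not opp) -> no flip
Dir NE: first cell '.' (not opp) -> no flip
Dir W: first cell '.' (not opp) -> no flip
Dir E: first cell '.' (not opp) -> no flip
Dir SW: opp run (3,4) capped by B -> flip
Dir S: opp run (3,5) capped by B -> flip
Dir SE: first cell '.' (not opp) -> no flip
All flips: (3,4) (3,5)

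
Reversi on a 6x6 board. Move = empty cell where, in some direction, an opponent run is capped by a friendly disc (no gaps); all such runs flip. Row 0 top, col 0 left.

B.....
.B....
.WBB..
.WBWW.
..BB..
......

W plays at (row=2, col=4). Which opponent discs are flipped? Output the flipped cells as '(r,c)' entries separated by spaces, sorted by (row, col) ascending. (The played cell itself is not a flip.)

Dir NW: first cell '.' (not opp) -> no flip
Dir N: first cell '.' (not opp) -> no flip
Dir NE: first cell '.' (not opp) -> no flip
Dir W: opp run (2,3) (2,2) capped by W -> flip
Dir E: first cell '.' (not opp) -> no flip
Dir SW: first cell 'W' (not opp) -> no flip
Dir S: first cell 'W' (not opp) -> no flip
Dir SE: first cell '.' (not opp) -> no flip

Answer: (2,2) (2,3)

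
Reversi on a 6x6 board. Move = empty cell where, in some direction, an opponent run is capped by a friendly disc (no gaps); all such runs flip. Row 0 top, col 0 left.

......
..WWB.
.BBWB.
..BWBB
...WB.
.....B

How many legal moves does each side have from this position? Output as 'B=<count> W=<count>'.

Answer: B=8 W=11

Derivation:
-- B to move --
(0,1): flips 2 -> legal
(0,2): flips 2 -> legal
(0,3): flips 1 -> legal
(0,4): flips 1 -> legal
(1,1): flips 2 -> legal
(4,2): flips 2 -> legal
(5,2): flips 1 -> legal
(5,3): no bracket -> illegal
(5,4): flips 1 -> legal
B mobility = 8
-- W to move --
(0,3): no bracket -> illegal
(0,4): no bracket -> illegal
(0,5): flips 1 -> legal
(1,0): flips 2 -> legal
(1,1): flips 1 -> legal
(1,5): flips 2 -> legal
(2,0): flips 2 -> legal
(2,5): flips 2 -> legal
(3,0): flips 1 -> legal
(3,1): flips 2 -> legal
(4,1): flips 1 -> legal
(4,2): flips 2 -> legal
(4,5): flips 2 -> legal
(5,3): no bracket -> illegal
(5,4): no bracket -> illegal
W mobility = 11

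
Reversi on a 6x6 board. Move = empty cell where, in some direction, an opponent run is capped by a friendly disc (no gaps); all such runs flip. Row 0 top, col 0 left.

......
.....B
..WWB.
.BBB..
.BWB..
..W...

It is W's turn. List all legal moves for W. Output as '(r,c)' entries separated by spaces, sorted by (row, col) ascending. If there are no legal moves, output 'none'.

(0,4): no bracket -> illegal
(0,5): no bracket -> illegal
(1,3): no bracket -> illegal
(1,4): no bracket -> illegal
(2,0): flips 1 -> legal
(2,1): no bracket -> illegal
(2,5): flips 1 -> legal
(3,0): flips 1 -> legal
(3,4): flips 1 -> legal
(3,5): no bracket -> illegal
(4,0): flips 2 -> legal
(4,4): flips 2 -> legal
(5,0): flips 2 -> legal
(5,1): no bracket -> illegal
(5,3): flips 2 -> legal
(5,4): no bracket -> illegal

Answer: (2,0) (2,5) (3,0) (3,4) (4,0) (4,4) (5,0) (5,3)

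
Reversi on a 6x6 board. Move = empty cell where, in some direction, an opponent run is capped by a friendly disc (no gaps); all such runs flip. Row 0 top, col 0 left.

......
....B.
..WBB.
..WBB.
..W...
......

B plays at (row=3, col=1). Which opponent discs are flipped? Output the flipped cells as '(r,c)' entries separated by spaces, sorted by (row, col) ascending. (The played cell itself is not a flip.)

Answer: (3,2)

Derivation:
Dir NW: first cell '.' (not opp) -> no flip
Dir N: first cell '.' (not opp) -> no flip
Dir NE: opp run (2,2), next='.' -> no flip
Dir W: first cell '.' (not opp) -> no flip
Dir E: opp run (3,2) capped by B -> flip
Dir SW: first cell '.' (not opp) -> no flip
Dir S: first cell '.' (not opp) -> no flip
Dir SE: opp run (4,2), next='.' -> no flip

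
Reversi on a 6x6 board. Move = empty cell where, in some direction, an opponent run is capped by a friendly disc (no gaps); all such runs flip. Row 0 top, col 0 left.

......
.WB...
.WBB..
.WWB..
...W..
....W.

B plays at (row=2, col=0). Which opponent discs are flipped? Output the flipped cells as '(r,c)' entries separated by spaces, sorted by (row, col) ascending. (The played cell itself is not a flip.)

Answer: (2,1)

Derivation:
Dir NW: edge -> no flip
Dir N: first cell '.' (not opp) -> no flip
Dir NE: opp run (1,1), next='.' -> no flip
Dir W: edge -> no flip
Dir E: opp run (2,1) capped by B -> flip
Dir SW: edge -> no flip
Dir S: first cell '.' (not opp) -> no flip
Dir SE: opp run (3,1), next='.' -> no flip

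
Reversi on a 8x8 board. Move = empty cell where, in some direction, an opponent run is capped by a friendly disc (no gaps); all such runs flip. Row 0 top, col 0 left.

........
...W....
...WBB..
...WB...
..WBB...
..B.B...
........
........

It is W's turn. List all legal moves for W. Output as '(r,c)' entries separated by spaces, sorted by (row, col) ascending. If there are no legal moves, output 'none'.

Answer: (1,5) (2,6) (3,5) (4,5) (5,3) (5,5) (6,2)

Derivation:
(1,4): no bracket -> illegal
(1,5): flips 1 -> legal
(1,6): no bracket -> illegal
(2,6): flips 2 -> legal
(3,2): no bracket -> illegal
(3,5): flips 2 -> legal
(3,6): no bracket -> illegal
(4,1): no bracket -> illegal
(4,5): flips 3 -> legal
(5,1): no bracket -> illegal
(5,3): flips 1 -> legal
(5,5): flips 1 -> legal
(6,1): no bracket -> illegal
(6,2): flips 1 -> legal
(6,3): no bracket -> illegal
(6,4): no bracket -> illegal
(6,5): no bracket -> illegal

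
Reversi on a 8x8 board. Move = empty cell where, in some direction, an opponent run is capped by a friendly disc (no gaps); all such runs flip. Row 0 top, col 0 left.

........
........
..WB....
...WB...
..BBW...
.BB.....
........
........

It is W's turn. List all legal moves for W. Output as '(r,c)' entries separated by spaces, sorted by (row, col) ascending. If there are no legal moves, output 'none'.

Answer: (1,3) (2,4) (3,5) (4,1) (5,3) (6,0)

Derivation:
(1,2): no bracket -> illegal
(1,3): flips 1 -> legal
(1,4): no bracket -> illegal
(2,4): flips 2 -> legal
(2,5): no bracket -> illegal
(3,1): no bracket -> illegal
(3,2): no bracket -> illegal
(3,5): flips 1 -> legal
(4,0): no bracket -> illegal
(4,1): flips 2 -> legal
(4,5): no bracket -> illegal
(5,0): no bracket -> illegal
(5,3): flips 1 -> legal
(5,4): no bracket -> illegal
(6,0): flips 2 -> legal
(6,1): no bracket -> illegal
(6,2): no bracket -> illegal
(6,3): no bracket -> illegal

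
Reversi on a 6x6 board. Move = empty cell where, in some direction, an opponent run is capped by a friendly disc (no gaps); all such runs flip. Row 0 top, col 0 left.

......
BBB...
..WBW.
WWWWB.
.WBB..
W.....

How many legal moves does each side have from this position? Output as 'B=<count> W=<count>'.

Answer: B=7 W=10

Derivation:
-- B to move --
(1,3): no bracket -> illegal
(1,4): flips 1 -> legal
(1,5): flips 2 -> legal
(2,0): flips 1 -> legal
(2,1): flips 2 -> legal
(2,5): flips 1 -> legal
(3,5): no bracket -> illegal
(4,0): flips 1 -> legal
(4,4): flips 2 -> legal
(5,1): no bracket -> illegal
(5,2): no bracket -> illegal
B mobility = 7
-- W to move --
(0,0): flips 1 -> legal
(0,1): no bracket -> illegal
(0,2): flips 1 -> legal
(0,3): no bracket -> illegal
(1,3): flips 1 -> legal
(1,4): flips 1 -> legal
(2,0): no bracket -> illegal
(2,1): no bracket -> illegal
(2,5): no bracket -> illegal
(3,5): flips 1 -> legal
(4,4): flips 3 -> legal
(4,5): no bracket -> illegal
(5,1): flips 1 -> legal
(5,2): flips 1 -> legal
(5,3): flips 2 -> legal
(5,4): flips 1 -> legal
W mobility = 10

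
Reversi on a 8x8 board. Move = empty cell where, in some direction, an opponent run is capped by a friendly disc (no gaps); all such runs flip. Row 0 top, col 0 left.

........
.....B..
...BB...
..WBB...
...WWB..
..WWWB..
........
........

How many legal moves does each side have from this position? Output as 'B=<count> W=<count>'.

-- B to move --
(2,1): no bracket -> illegal
(2,2): no bracket -> illegal
(3,1): flips 1 -> legal
(3,5): no bracket -> illegal
(4,1): flips 1 -> legal
(4,2): flips 2 -> legal
(5,1): flips 3 -> legal
(6,1): flips 2 -> legal
(6,2): no bracket -> illegal
(6,3): flips 3 -> legal
(6,4): flips 2 -> legal
(6,5): no bracket -> illegal
B mobility = 7
-- W to move --
(0,4): no bracket -> illegal
(0,5): no bracket -> illegal
(0,6): no bracket -> illegal
(1,2): no bracket -> illegal
(1,3): flips 2 -> legal
(1,4): flips 3 -> legal
(1,6): no bracket -> illegal
(2,2): flips 1 -> legal
(2,5): flips 1 -> legal
(2,6): no bracket -> illegal
(3,5): flips 2 -> legal
(3,6): flips 1 -> legal
(4,2): no bracket -> illegal
(4,6): flips 1 -> legal
(5,6): flips 1 -> legal
(6,4): no bracket -> illegal
(6,5): no bracket -> illegal
(6,6): flips 1 -> legal
W mobility = 9

Answer: B=7 W=9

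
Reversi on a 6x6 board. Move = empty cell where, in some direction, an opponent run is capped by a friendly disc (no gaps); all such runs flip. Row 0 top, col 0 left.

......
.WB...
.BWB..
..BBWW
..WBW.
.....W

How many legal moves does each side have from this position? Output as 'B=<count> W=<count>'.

Answer: B=8 W=7

Derivation:
-- B to move --
(0,0): flips 2 -> legal
(0,1): flips 1 -> legal
(0,2): no bracket -> illegal
(1,0): flips 1 -> legal
(1,3): no bracket -> illegal
(2,0): no bracket -> illegal
(2,4): no bracket -> illegal
(2,5): flips 1 -> legal
(3,1): no bracket -> illegal
(4,1): flips 1 -> legal
(4,5): flips 2 -> legal
(5,1): flips 1 -> legal
(5,2): flips 1 -> legal
(5,3): no bracket -> illegal
(5,4): no bracket -> illegal
B mobility = 8
-- W to move --
(0,1): flips 2 -> legal
(0,2): flips 1 -> legal
(0,3): no bracket -> illegal
(1,0): no bracket -> illegal
(1,3): flips 1 -> legal
(1,4): no bracket -> illegal
(2,0): flips 1 -> legal
(2,4): flips 2 -> legal
(3,0): no bracket -> illegal
(3,1): flips 3 -> legal
(4,1): no bracket -> illegal
(5,2): flips 1 -> legal
(5,3): no bracket -> illegal
(5,4): no bracket -> illegal
W mobility = 7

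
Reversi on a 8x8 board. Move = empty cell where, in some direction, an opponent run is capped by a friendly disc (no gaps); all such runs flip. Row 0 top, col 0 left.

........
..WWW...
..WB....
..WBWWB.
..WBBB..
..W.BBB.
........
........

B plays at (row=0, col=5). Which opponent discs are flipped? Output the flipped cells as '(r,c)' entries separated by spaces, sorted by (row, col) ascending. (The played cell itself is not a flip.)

Answer: (1,4)

Derivation:
Dir NW: edge -> no flip
Dir N: edge -> no flip
Dir NE: edge -> no flip
Dir W: first cell '.' (not opp) -> no flip
Dir E: first cell '.' (not opp) -> no flip
Dir SW: opp run (1,4) capped by B -> flip
Dir S: first cell '.' (not opp) -> no flip
Dir SE: first cell '.' (not opp) -> no flip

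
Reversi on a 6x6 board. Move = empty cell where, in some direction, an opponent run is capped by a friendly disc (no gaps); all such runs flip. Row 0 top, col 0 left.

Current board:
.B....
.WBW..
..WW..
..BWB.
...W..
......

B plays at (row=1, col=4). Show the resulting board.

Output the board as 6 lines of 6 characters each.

Answer: .B....
.WBBB.
..WB..
..BWB.
...W..
......

Derivation:
Place B at (1,4); scan 8 dirs for brackets.
Dir NW: first cell '.' (not opp) -> no flip
Dir N: first cell '.' (not opp) -> no flip
Dir NE: first cell '.' (not opp) -> no flip
Dir W: opp run (1,3) capped by B -> flip
Dir E: first cell '.' (not opp) -> no flip
Dir SW: opp run (2,3) capped by B -> flip
Dir S: first cell '.' (not opp) -> no flip
Dir SE: first cell '.' (not opp) -> no flip
All flips: (1,3) (2,3)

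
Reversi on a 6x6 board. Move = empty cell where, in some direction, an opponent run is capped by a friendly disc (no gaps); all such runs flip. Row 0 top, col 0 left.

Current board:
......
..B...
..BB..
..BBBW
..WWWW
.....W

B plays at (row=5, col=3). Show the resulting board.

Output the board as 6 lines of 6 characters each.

Place B at (5,3); scan 8 dirs for brackets.
Dir NW: opp run (4,2), next='.' -> no flip
Dir N: opp run (4,3) capped by B -> flip
Dir NE: opp run (4,4) (3,5), next=edge -> no flip
Dir W: first cell '.' (not opp) -> no flip
Dir E: first cell '.' (not opp) -> no flip
Dir SW: edge -> no flip
Dir S: edge -> no flip
Dir SE: edge -> no flip
All flips: (4,3)

Answer: ......
..B...
..BB..
..BBBW
..WBWW
...B.W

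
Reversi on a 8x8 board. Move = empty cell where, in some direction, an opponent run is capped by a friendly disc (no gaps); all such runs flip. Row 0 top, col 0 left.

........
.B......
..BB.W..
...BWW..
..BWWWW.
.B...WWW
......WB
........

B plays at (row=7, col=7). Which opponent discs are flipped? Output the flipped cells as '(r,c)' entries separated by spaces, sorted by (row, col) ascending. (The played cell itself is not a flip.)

Dir NW: opp run (6,6) (5,5) (4,4) capped by B -> flip
Dir N: first cell 'B' (not opp) -> no flip
Dir NE: edge -> no flip
Dir W: first cell '.' (not opp) -> no flip
Dir E: edge -> no flip
Dir SW: edge -> no flip
Dir S: edge -> no flip
Dir SE: edge -> no flip

Answer: (4,4) (5,5) (6,6)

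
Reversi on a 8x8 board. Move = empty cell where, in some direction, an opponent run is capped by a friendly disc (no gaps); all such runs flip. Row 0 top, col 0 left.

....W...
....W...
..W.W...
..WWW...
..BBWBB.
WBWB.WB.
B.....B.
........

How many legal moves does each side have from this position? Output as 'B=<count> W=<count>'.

Answer: B=13 W=11

Derivation:
-- B to move --
(0,3): no bracket -> illegal
(0,5): no bracket -> illegal
(1,1): flips 4 -> legal
(1,2): flips 2 -> legal
(1,3): no bracket -> illegal
(1,5): flips 2 -> legal
(2,1): flips 1 -> legal
(2,3): flips 2 -> legal
(2,5): flips 1 -> legal
(3,1): no bracket -> illegal
(3,5): flips 1 -> legal
(4,0): flips 1 -> legal
(4,1): no bracket -> illegal
(5,4): flips 1 -> legal
(6,1): flips 1 -> legal
(6,2): flips 1 -> legal
(6,3): no bracket -> illegal
(6,4): flips 1 -> legal
(6,5): flips 1 -> legal
B mobility = 13
-- W to move --
(3,1): no bracket -> illegal
(3,5): flips 1 -> legal
(3,6): no bracket -> illegal
(3,7): flips 1 -> legal
(4,0): no bracket -> illegal
(4,1): flips 2 -> legal
(4,7): flips 2 -> legal
(5,4): flips 2 -> legal
(5,7): flips 1 -> legal
(6,1): no bracket -> illegal
(6,2): flips 1 -> legal
(6,3): flips 2 -> legal
(6,4): no bracket -> illegal
(6,5): no bracket -> illegal
(6,7): flips 2 -> legal
(7,0): flips 1 -> legal
(7,1): no bracket -> illegal
(7,5): no bracket -> illegal
(7,6): no bracket -> illegal
(7,7): flips 1 -> legal
W mobility = 11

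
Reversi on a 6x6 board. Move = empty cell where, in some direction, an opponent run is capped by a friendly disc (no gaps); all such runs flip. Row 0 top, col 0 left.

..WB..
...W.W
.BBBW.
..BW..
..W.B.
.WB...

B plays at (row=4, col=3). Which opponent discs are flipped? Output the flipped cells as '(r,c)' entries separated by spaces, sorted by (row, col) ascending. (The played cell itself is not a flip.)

Answer: (3,3)

Derivation:
Dir NW: first cell 'B' (not opp) -> no flip
Dir N: opp run (3,3) capped by B -> flip
Dir NE: first cell '.' (not opp) -> no flip
Dir W: opp run (4,2), next='.' -> no flip
Dir E: first cell 'B' (not opp) -> no flip
Dir SW: first cell 'B' (not opp) -> no flip
Dir S: first cell '.' (not opp) -> no flip
Dir SE: first cell '.' (not opp) -> no flip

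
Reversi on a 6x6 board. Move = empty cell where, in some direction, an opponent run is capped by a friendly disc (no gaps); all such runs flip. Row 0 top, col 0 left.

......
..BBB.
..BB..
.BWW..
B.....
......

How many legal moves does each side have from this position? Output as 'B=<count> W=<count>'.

Answer: B=5 W=5

Derivation:
-- B to move --
(2,1): no bracket -> illegal
(2,4): no bracket -> illegal
(3,4): flips 2 -> legal
(4,1): flips 1 -> legal
(4,2): flips 1 -> legal
(4,3): flips 1 -> legal
(4,4): flips 1 -> legal
B mobility = 5
-- W to move --
(0,1): no bracket -> illegal
(0,2): flips 2 -> legal
(0,3): flips 2 -> legal
(0,4): no bracket -> illegal
(0,5): flips 2 -> legal
(1,1): flips 1 -> legal
(1,5): no bracket -> illegal
(2,0): no bracket -> illegal
(2,1): no bracket -> illegal
(2,4): no bracket -> illegal
(2,5): no bracket -> illegal
(3,0): flips 1 -> legal
(3,4): no bracket -> illegal
(4,1): no bracket -> illegal
(4,2): no bracket -> illegal
(5,0): no bracket -> illegal
(5,1): no bracket -> illegal
W mobility = 5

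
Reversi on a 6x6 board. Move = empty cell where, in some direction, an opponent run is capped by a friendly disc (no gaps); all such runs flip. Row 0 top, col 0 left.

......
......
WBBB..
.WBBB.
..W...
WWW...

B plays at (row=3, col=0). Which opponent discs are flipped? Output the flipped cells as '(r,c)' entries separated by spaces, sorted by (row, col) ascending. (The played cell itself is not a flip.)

Answer: (3,1)

Derivation:
Dir NW: edge -> no flip
Dir N: opp run (2,0), next='.' -> no flip
Dir NE: first cell 'B' (not opp) -> no flip
Dir W: edge -> no flip
Dir E: opp run (3,1) capped by B -> flip
Dir SW: edge -> no flip
Dir S: first cell '.' (not opp) -> no flip
Dir SE: first cell '.' (not opp) -> no flip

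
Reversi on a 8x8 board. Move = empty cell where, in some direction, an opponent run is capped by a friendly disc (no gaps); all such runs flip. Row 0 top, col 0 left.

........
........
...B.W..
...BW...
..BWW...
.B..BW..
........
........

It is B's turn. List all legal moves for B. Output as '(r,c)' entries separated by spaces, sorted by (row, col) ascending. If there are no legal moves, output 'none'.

Answer: (2,4) (3,2) (3,5) (4,5) (5,3) (5,6) (6,6)

Derivation:
(1,4): no bracket -> illegal
(1,5): no bracket -> illegal
(1,6): no bracket -> illegal
(2,4): flips 2 -> legal
(2,6): no bracket -> illegal
(3,2): flips 1 -> legal
(3,5): flips 1 -> legal
(3,6): no bracket -> illegal
(4,5): flips 3 -> legal
(4,6): no bracket -> illegal
(5,2): no bracket -> illegal
(5,3): flips 1 -> legal
(5,6): flips 1 -> legal
(6,4): no bracket -> illegal
(6,5): no bracket -> illegal
(6,6): flips 2 -> legal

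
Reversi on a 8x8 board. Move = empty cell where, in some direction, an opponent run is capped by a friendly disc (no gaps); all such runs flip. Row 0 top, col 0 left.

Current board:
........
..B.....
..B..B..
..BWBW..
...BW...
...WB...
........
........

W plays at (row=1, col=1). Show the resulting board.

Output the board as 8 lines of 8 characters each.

Answer: ........
.WB.....
..W..B..
..BWBW..
...BW...
...WB...
........
........

Derivation:
Place W at (1,1); scan 8 dirs for brackets.
Dir NW: first cell '.' (not opp) -> no flip
Dir N: first cell '.' (not opp) -> no flip
Dir NE: first cell '.' (not opp) -> no flip
Dir W: first cell '.' (not opp) -> no flip
Dir E: opp run (1,2), next='.' -> no flip
Dir SW: first cell '.' (not opp) -> no flip
Dir S: first cell '.' (not opp) -> no flip
Dir SE: opp run (2,2) capped by W -> flip
All flips: (2,2)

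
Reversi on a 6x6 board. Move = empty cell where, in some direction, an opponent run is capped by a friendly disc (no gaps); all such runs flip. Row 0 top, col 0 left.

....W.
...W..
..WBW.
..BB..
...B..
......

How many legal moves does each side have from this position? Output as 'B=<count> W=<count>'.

Answer: B=6 W=3

Derivation:
-- B to move --
(0,2): no bracket -> illegal
(0,3): flips 1 -> legal
(0,5): no bracket -> illegal
(1,1): flips 1 -> legal
(1,2): flips 1 -> legal
(1,4): no bracket -> illegal
(1,5): flips 1 -> legal
(2,1): flips 1 -> legal
(2,5): flips 1 -> legal
(3,1): no bracket -> illegal
(3,4): no bracket -> illegal
(3,5): no bracket -> illegal
B mobility = 6
-- W to move --
(1,2): no bracket -> illegal
(1,4): no bracket -> illegal
(2,1): no bracket -> illegal
(3,1): no bracket -> illegal
(3,4): no bracket -> illegal
(4,1): no bracket -> illegal
(4,2): flips 2 -> legal
(4,4): flips 1 -> legal
(5,2): no bracket -> illegal
(5,3): flips 3 -> legal
(5,4): no bracket -> illegal
W mobility = 3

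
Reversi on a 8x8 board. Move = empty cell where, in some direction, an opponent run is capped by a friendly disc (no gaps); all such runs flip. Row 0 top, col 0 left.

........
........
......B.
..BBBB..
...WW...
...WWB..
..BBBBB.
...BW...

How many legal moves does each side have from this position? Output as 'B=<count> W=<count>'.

-- B to move --
(4,2): flips 1 -> legal
(4,5): flips 1 -> legal
(5,2): flips 3 -> legal
(7,5): flips 1 -> legal
B mobility = 4
-- W to move --
(1,5): no bracket -> illegal
(1,6): no bracket -> illegal
(1,7): flips 2 -> legal
(2,1): flips 1 -> legal
(2,2): flips 1 -> legal
(2,3): flips 1 -> legal
(2,4): flips 1 -> legal
(2,5): flips 1 -> legal
(2,7): no bracket -> illegal
(3,1): no bracket -> illegal
(3,6): no bracket -> illegal
(3,7): no bracket -> illegal
(4,1): no bracket -> illegal
(4,2): no bracket -> illegal
(4,5): no bracket -> illegal
(4,6): no bracket -> illegal
(5,1): no bracket -> illegal
(5,2): flips 1 -> legal
(5,6): flips 2 -> legal
(5,7): no bracket -> illegal
(6,1): no bracket -> illegal
(6,7): no bracket -> illegal
(7,1): flips 1 -> legal
(7,2): flips 2 -> legal
(7,5): flips 1 -> legal
(7,6): flips 1 -> legal
(7,7): flips 2 -> legal
W mobility = 13

Answer: B=4 W=13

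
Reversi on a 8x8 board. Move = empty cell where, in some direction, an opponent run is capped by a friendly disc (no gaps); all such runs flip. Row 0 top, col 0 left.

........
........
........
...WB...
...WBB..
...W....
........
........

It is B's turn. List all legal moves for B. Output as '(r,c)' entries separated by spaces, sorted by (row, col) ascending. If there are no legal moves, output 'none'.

Answer: (2,2) (3,2) (4,2) (5,2) (6,2)

Derivation:
(2,2): flips 1 -> legal
(2,3): no bracket -> illegal
(2,4): no bracket -> illegal
(3,2): flips 1 -> legal
(4,2): flips 1 -> legal
(5,2): flips 1 -> legal
(5,4): no bracket -> illegal
(6,2): flips 1 -> legal
(6,3): no bracket -> illegal
(6,4): no bracket -> illegal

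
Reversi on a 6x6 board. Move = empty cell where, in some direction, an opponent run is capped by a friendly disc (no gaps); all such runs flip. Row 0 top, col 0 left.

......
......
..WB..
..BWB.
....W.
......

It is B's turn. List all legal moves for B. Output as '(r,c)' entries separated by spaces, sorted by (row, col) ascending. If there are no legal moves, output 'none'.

Answer: (1,2) (2,1) (4,3) (5,4)

Derivation:
(1,1): no bracket -> illegal
(1,2): flips 1 -> legal
(1,3): no bracket -> illegal
(2,1): flips 1 -> legal
(2,4): no bracket -> illegal
(3,1): no bracket -> illegal
(3,5): no bracket -> illegal
(4,2): no bracket -> illegal
(4,3): flips 1 -> legal
(4,5): no bracket -> illegal
(5,3): no bracket -> illegal
(5,4): flips 1 -> legal
(5,5): no bracket -> illegal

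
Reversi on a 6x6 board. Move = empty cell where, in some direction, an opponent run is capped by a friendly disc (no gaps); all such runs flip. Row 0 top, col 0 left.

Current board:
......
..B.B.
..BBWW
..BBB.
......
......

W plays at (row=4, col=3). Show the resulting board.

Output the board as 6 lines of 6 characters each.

Place W at (4,3); scan 8 dirs for brackets.
Dir NW: opp run (3,2), next='.' -> no flip
Dir N: opp run (3,3) (2,3), next='.' -> no flip
Dir NE: opp run (3,4) capped by W -> flip
Dir W: first cell '.' (not opp) -> no flip
Dir E: first cell '.' (not opp) -> no flip
Dir SW: first cell '.' (not opp) -> no flip
Dir S: first cell '.' (not opp) -> no flip
Dir SE: first cell '.' (not opp) -> no flip
All flips: (3,4)

Answer: ......
..B.B.
..BBWW
..BBW.
...W..
......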